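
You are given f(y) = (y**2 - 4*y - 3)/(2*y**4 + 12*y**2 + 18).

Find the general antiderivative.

F(y) = -(y - 2)/(2*(y**2 + 3)) + C

f has the shape u'v + uv' for u = 1/(2*y**2 + 6) and v = 2 - y — it is the derivative of the product u*v.
Check: d/dy[-(y - 2)/(2*(y**2 + 3))] = (y**2 - 4*y - 3)/(2*y**4 + 12*y**2 + 18) = f(y).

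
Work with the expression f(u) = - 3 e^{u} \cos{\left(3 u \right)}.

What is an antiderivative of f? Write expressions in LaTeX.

Whatever form F(u) takes, F'(u) = f(u) is non-negotiable.
Check: d/du[\frac{3 \left(- 3 \sin{\left(3 u \right)} - \cos{\left(3 u \right)}\right) e^{u}}{10}] = - 3 e^{u} \cos{\left(3 u \right)} = f(u).

An antiderivative is F(u) = \frac{3 \left(- 3 \sin{\left(3 u \right)} - \cos{\left(3 u \right)}\right) e^{u}}{10}.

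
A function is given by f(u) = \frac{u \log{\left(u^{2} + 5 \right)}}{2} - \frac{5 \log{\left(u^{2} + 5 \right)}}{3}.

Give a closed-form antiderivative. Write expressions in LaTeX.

An antiderivative is F(u) = - \frac{u^{2}}{4} + \frac{10 u}{3} + \left(\frac{u^{2}}{4} - \frac{5 u}{3}\right) \log{\left(u^{2} + 5 \right)} + \frac{5 \log{\left(u^{2} + 5 \right)}}{4} - \frac{10 \sqrt{5} \operatorname{atan}{\left(\frac{\sqrt{5} u}{5} \right)}}{3}.

The integrand splits into summands that can be handled one at a time.
Check: d/du[- \frac{u^{2}}{4} + \frac{10 u}{3} + \left(\frac{u^{2}}{4} - \frac{5 u}{3}\right) \log{\left(u^{2} + 5 \right)} + \frac{5 \log{\left(u^{2} + 5 \right)}}{4} - \frac{10 \sqrt{5} \operatorname{atan}{\left(\frac{\sqrt{5} u}{5} \right)}}{3}] = \frac{u \log{\left(u^{2} + 5 \right)}}{2} - \frac{5 \log{\left(u^{2} + 5 \right)}}{3} = f(u).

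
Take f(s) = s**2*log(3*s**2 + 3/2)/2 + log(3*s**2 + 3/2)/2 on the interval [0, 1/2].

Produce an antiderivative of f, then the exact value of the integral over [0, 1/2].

The integrand splits into summands that can be handled one at a time.
F(s) = s**3*log(3*s**2 + 3/2)/6 - s**3/9 + s*log(3*s**2 + 3/2)/2 - 5*s/6 + 5*sqrt(2)*atan(sqrt(2)*s)/12 is an antiderivative of f.
Check: d/ds[s**3*log(3*s**2 + 3/2)/6 - s**3/9 + s*log(3*s**2 + 3/2)/2 - 5*s/6 + 5*sqrt(2)*atan(sqrt(2)*s)/12] = s**2*log(s**2 + 1/2)/2 + s**2*log(3)/2 + log(s**2 + 1/2)/2 + log(3)/2, which equals f(s).
F(1/2) = -31/72 + 13*log(9/4)/48 + 5*sqrt(2)*atan(sqrt(2)/2)/12; F(0) = 0.
Integral = F(1/2) - F(0) = -31/72 + 13*log(9/4)/48 + 5*sqrt(2)*atan(sqrt(2)/2)/12.

Antiderivative: F(s) = s**3*log(3*s**2 + 3/2)/6 - s**3/9 + s*log(3*s**2 + 3/2)/2 - 5*s/6 + 5*sqrt(2)*atan(sqrt(2)*s)/12; value = -31/72 + 13*log(9/4)/48 + 5*sqrt(2)*atan(sqrt(2)/2)/12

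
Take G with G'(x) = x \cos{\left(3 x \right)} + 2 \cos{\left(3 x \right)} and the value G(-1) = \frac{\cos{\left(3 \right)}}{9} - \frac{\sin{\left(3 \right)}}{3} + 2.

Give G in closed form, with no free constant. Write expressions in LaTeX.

G(x) = \frac{x \sin{\left(3 x \right)}}{3} + \frac{2 \sin{\left(3 x \right)}}{3} + \frac{\cos{\left(3 x \right)}}{9} + 2

Integrate term by term and add the pieces.
A general antiderivative is \frac{x \sin{\left(3 x \right)}}{3} + \frac{2 \sin{\left(3 x \right)}}{3} + \frac{\cos{\left(3 x \right)}}{9} + C.
The condition gives C = \frac{\cos{\left(3 \right)}}{9} - \frac{\sin{\left(3 \right)}}{3} + 2 - (\frac{\cos{\left(3 \right)}}{9} - \frac{\sin{\left(3 \right)}}{3}) = 2.
So G(x) = \frac{x \sin{\left(3 x \right)}}{3} + \frac{2 \sin{\left(3 x \right)}}{3} + \frac{\cos{\left(3 x \right)}}{9} + 2.
Check: d/dx[\frac{x \sin{\left(3 x \right)}}{3} + \frac{2 \sin{\left(3 x \right)}}{3} + \frac{\cos{\left(3 x \right)}}{9} + 2] = x \cos{\left(3 x \right)} + 2 \cos{\left(3 x \right)} = G'(x).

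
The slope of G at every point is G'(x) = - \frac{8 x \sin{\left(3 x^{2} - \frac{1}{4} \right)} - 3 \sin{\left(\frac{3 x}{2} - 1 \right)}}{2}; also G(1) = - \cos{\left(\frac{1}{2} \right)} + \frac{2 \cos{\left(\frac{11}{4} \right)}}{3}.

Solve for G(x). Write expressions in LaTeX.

Recover the given G'(x) by differentiating a candidate G(x); any mismatch rules it out.
A general antiderivative is - \cos{\left(\frac{3 x}{2} - 1 \right)} + \frac{2 \cos{\left(3 x^{2} - \frac{1}{4} \right)}}{3} + C.
The condition gives C = - \cos{\left(\frac{1}{2} \right)} + \frac{2 \cos{\left(\frac{11}{4} \right)}}{3} - (- \cos{\left(\frac{1}{2} \right)} + \frac{2 \cos{\left(\frac{11}{4} \right)}}{3}) = 0.
So G(x) = \frac{- 3 \cos{\left(\frac{3 x}{2} - 1 \right)} + 2 \cos{\left(3 x^{2} - \frac{1}{4} \right)}}{3}.
Check: d/dx[\frac{- 3 \cos{\left(\frac{3 x}{2} - 1 \right)} + 2 \cos{\left(3 x^{2} - \frac{1}{4} \right)}}{3}] = - 4 x \sin{\left(3 x^{2} - \frac{1}{4} \right)} + \frac{3 \sin{\left(\frac{3 x}{2} - 1 \right)}}{2}, which equals G'(x).

G(x) = \frac{- 3 \cos{\left(\frac{3 x}{2} - 1 \right)} + 2 \cos{\left(3 x^{2} - \frac{1}{4} \right)}}{3}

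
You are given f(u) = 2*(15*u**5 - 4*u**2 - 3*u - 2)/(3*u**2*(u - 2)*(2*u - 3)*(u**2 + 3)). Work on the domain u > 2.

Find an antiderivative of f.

An antiderivative is F(u) = (-112*u*log(u) + 6156*u*log(u - 2) - 3149*u*log(u - 3/2) - 30*u*log(u**2 + 3) + 792*sqrt(3)*u*atan(sqrt(3)*u/3) + 42)/(567*u).

Factor the denominator (3*u**2*(u - 2)*(2*u - 3)*(u**2 + 3)) and decompose: f = -4*(5*u - 198)/(189*(u**2 + 3)) - 6298/(567*(2*u - 3)) + 76/(7*(u - 2)) - 16/(81*u) - 2/(27*u**2); each piece integrates to a log, atan, or power term.
Check: d/du[(-112*u*log(u) + 6156*u*log(u - 2) - 3149*u*log(u - 3/2) - 30*u*log(u**2 + 3) + 792*sqrt(3)*u*atan(sqrt(3)*u/3) + 42)/(567*u)] = (30*u**5 - 8*u**2 - 6*u - 4)/(6*u**6 - 21*u**5 + 36*u**4 - 63*u**3 + 54*u**2), which equals f(u).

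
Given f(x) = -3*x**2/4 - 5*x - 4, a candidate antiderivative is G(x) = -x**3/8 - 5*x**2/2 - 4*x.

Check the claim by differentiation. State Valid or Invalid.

Invalid: d/dx[G] - f = 3*x**2/8, which is not 0.

d/dx[G] = -3*x**2/8 - 5*x - 4
d/dx[G] - f(x) = 3*x**2/8 != 0.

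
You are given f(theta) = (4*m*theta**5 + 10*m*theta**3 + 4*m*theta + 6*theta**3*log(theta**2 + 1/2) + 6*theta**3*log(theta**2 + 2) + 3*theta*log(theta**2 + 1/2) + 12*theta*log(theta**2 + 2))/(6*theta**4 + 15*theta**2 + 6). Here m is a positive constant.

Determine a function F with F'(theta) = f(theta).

An antiderivative is F(theta) = (2*m*theta**2 + 3*log(theta**2 + 1/2)*log(theta**2 + 2))/6.

An antiderivative F(theta) passes only if d/dtheta[F] lands on f(theta) exactly.
Check: d/dtheta[(2*m*theta**2 + 3*log(theta**2 + 1/2)*log(theta**2 + 2))/6] = (4*m*theta**5 + 10*m*theta**3 + 4*m*theta + 6*theta**3*log(theta**2 + 1/2) + 6*theta**3*log(theta**2 + 2) + 3*theta*log(theta**2 + 1/2) + 12*theta*log(theta**2 + 2))/(6*theta**4 + 15*theta**2 + 6) = f(theta).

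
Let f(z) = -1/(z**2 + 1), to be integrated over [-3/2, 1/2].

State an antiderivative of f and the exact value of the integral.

Antiderivative: F(z) = -atan(z); value = -atan(3/2) - atan(1/2)

For F(z) to be correct the identity F'(z) - f(z) = 0 must hold.
F(z) = -atan(z) is an antiderivative of f.
Check: d/dz[-atan(z)] = -1/(z**2 + 1) = f(z).
F(1/2) = -atan(1/2); F(-3/2) = atan(3/2).
Integral = F(1/2) - F(-3/2) = -atan(3/2) - atan(1/2).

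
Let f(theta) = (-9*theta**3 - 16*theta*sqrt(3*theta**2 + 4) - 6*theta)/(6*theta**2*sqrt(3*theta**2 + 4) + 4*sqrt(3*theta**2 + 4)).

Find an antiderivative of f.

An antiderivative is F(theta) = -sqrt(3*theta**2 + 4)/2 - 4*log(3*theta**2/2 + 1)/3.

Recover f(theta) by differentiating a candidate F(theta); any mismatch rules it out.
Check: d/dtheta[-sqrt(3*theta**2 + 4)/2 - 4*log(3*theta**2/2 + 1)/3] = (-9*theta**3 - 16*theta*sqrt(3*theta**2 + 4) - 6*theta)/(6*theta**2*sqrt(3*theta**2 + 4) + 4*sqrt(3*theta**2 + 4)) = f(theta).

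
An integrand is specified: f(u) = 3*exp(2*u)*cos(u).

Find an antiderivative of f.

An antiderivative F(u) passes only if d/du[F] lands on f(u) exactly.
Check: d/du[3*(sin(u) + 2*cos(u))*exp(2*u)/5] = 3*exp(2*u)*cos(u) = f(u).

An antiderivative is F(u) = 3*(sin(u) + 2*cos(u))*exp(2*u)/5.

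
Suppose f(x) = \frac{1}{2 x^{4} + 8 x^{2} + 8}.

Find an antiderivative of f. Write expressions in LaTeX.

An antiderivative is F(x) = \frac{2 x + \sqrt{2} \left(x^{2} + 2\right) \operatorname{atan}{\left(\frac{\sqrt{2} x}{2} \right)}}{16 \left(x^{2} + 2\right)}.

An antiderivative F(x) passes only if d/dx[F] lands on f(x) exactly.
Check: d/dx[\frac{2 x + \sqrt{2} \left(x^{2} + 2\right) \operatorname{atan}{\left(\frac{\sqrt{2} x}{2} \right)}}{16 \left(x^{2} + 2\right)}] = \frac{1}{2 x^{4} + 8 x^{2} + 8} = f(x).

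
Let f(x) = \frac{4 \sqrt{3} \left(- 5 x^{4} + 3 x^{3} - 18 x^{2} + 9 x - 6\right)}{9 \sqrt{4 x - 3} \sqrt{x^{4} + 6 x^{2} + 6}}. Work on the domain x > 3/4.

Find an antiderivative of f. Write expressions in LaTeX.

An antiderivative is F(x) = - \frac{2 \sqrt{4 x - 3} \sqrt{\frac{x^{4}}{3} + 2 x^{2} + 2}}{3}.

f has the shape u'v + uv' for u = - \frac{2 \sqrt{4 x - 3}}{3} and v = \sqrt{\frac{x^{4}}{3} + 2 x^{2} + 2} — it is the derivative of the product u*v.
Check: d/dx[- \frac{2 \sqrt{4 x - 3} \sqrt{\frac{x^{4}}{3} + 2 x^{2} + 2}}{3}] = \frac{\sqrt{3} \left(- 20 x^{4} + 12 x^{3} - 72 x^{2} + 36 x - 24\right)}{9 \sqrt{4 x - 3} \sqrt{x^{4} + 6 x^{2} + 6}}, which equals f(x).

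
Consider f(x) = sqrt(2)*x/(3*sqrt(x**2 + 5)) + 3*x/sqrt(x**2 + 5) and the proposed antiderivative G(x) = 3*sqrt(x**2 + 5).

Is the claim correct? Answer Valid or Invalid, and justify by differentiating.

Invalid: d/dx[G] - f = -sqrt(2)*x/(3*sqrt(x**2 + 5)), which is not 0.

d/dx[G] = 3*x/sqrt(x**2 + 5)
d/dx[G] - f(x) = -sqrt(2)*x/(3*sqrt(x**2 + 5)) != 0.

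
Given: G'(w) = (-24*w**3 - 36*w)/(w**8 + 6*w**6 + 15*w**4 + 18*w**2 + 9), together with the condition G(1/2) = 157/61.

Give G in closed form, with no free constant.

G'(w) matches the chain-rule pattern g'(h)*h' with inner function h(w) = w**4/3 + w**2 + 1; substituting u = h(w) collapses the integral.
A general antiderivative is 2/(w**4/3 + w**2 + 1) + C.
The condition gives C = 157/61 - (96/61) = 1.
So G(w) = (w**4 + 3*w**2 + 9)/(w**4 + 3*w**2 + 3).
Check: d/dw[(w**4 + 3*w**2 + 9)/(w**4 + 3*w**2 + 3)] = (-24*w**3 - 36*w)/(w**8 + 6*w**6 + 15*w**4 + 18*w**2 + 9) = G'(w).

G(w) = (w**4 + 3*w**2 + 9)/(w**4 + 3*w**2 + 3)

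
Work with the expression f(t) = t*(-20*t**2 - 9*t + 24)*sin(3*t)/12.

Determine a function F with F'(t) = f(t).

A first test for any F(t): its t-derivative must equal f(t) identically.
Check: d/dt[5*t**3*cos(3*t)/9 - 5*t**2*sin(3*t)/9 + t**2*cos(3*t)/4 - t*sin(3*t)/6 - 28*t*cos(3*t)/27 + 28*sin(3*t)/81 - cos(3*t)/18] = -5*t**3*sin(3*t)/3 - 3*t**2*sin(3*t)/4 + 2*t*sin(3*t), which equals f(t).

An antiderivative is F(t) = 5*t**3*cos(3*t)/9 - 5*t**2*sin(3*t)/9 + t**2*cos(3*t)/4 - t*sin(3*t)/6 - 28*t*cos(3*t)/27 + 28*sin(3*t)/81 - cos(3*t)/18.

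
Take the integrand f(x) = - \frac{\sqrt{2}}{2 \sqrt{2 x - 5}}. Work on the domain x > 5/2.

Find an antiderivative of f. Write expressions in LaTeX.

Whatever form F(x) takes, F'(x) = f(x) is non-negotiable.
Check: d/dx[- \sqrt{x - \frac{5}{2}}] = - \frac{\sqrt{2}}{2 \sqrt{2 x - 5}} = f(x).

An antiderivative is F(x) = - \sqrt{x - \frac{5}{2}}.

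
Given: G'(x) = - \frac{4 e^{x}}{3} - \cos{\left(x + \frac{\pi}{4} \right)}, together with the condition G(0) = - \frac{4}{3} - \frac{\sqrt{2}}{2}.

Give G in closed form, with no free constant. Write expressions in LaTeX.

G(x) = \frac{- 4 e^{x} - 3 \sin{\left(x + \frac{\pi}{4} \right)}}{3}

The integrand splits into summands that can be handled one at a time.
A general antiderivative is - \frac{4 e^{x}}{3} - \sin{\left(x + \frac{\pi}{4} \right)} + C.
The condition gives C = - \frac{4}{3} - \frac{\sqrt{2}}{2} - (- \frac{4}{3} - \frac{\sqrt{2}}{2}) = 0.
So G(x) = \frac{- 4 e^{x} - 3 \sin{\left(x + \frac{\pi}{4} \right)}}{3}.
Check: d/dx[\frac{- 4 e^{x} - 3 \sin{\left(x + \frac{\pi}{4} \right)}}{3}] = - \frac{4 e^{x}}{3} - \cos{\left(x + \frac{\pi}{4} \right)} = G'(x).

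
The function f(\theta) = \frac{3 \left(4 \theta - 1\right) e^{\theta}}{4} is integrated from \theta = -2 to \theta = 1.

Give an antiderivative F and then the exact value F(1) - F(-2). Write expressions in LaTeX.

Antiderivative: F(\theta) = 3 \theta e^{\theta} - \frac{15 e^{\theta}}{4}; value = - \frac{3 e}{4} + \frac{39}{4 e^{2}}

f has the shape u'v + uv' for u = 3 \theta - \frac{15}{4} and v = e^{\theta} — it is the derivative of the product u*v.
F(\theta) = 3 \theta e^{\theta} - \frac{15 e^{\theta}}{4} is an antiderivative of f.
Check: d/d\theta[3 \theta e^{\theta} - \frac{15 e^{\theta}}{4}] = 3 \theta e^{\theta} - \frac{3 e^{\theta}}{4}, which equals f(\theta).
F(1) = - \frac{3 e}{4}; F(-2) = - \frac{39}{4 e^{2}}.
Integral = F(1) - F(-2) = - \frac{3 e}{4} + \frac{39}{4 e^{2}}.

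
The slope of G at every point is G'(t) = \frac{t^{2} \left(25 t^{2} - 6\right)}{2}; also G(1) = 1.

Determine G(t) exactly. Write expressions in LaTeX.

G(t) = \frac{5 t^{5}}{2} - t^{3} - \frac{1}{2}

For G(t) to be correct, d/dt[G] must agree with the stated G'(t) identically.
A general antiderivative is \frac{5 t^{5}}{2} - t^{3} - 1 + C.
The condition gives C = 1 - (\frac{1}{2}) = \frac{1}{2}.
So G(t) = \frac{5 t^{5}}{2} - t^{3} - \frac{1}{2}.
Check: d/dt[\frac{5 t^{5}}{2} - t^{3} - \frac{1}{2}] = \frac{25 t^{4}}{2} - 3 t^{2}, which equals G'(t).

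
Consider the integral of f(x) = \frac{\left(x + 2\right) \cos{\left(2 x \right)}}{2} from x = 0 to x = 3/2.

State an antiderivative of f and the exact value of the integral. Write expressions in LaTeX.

Whatever form F(x) takes, F'(x) = f(x) is non-negotiable.
F(x) = \frac{x \sin{\left(2 x \right)}}{4} + \frac{\sin{\left(2 x \right)}}{2} + \frac{\cos{\left(2 x \right)}}{8} is an antiderivative of f.
Check: d/dx[\frac{x \sin{\left(2 x \right)}}{4} + \frac{\sin{\left(2 x \right)}}{2} + \frac{\cos{\left(2 x \right)}}{8}] = \frac{x \cos{\left(2 x \right)}}{2} + \cos{\left(2 x \right)}, which equals f(x).
F(3/2) = \frac{\cos{\left(3 \right)}}{8} + \frac{7 \sin{\left(3 \right)}}{8}; F(0) = \frac{1}{8}.
Integral = F(3/2) - F(0) = - \frac{1}{8} + \frac{\cos{\left(3 \right)}}{8} + \frac{7 \sin{\left(3 \right)}}{8}.

Antiderivative: F(x) = \frac{x \sin{\left(2 x \right)}}{4} + \frac{\sin{\left(2 x \right)}}{2} + \frac{\cos{\left(2 x \right)}}{8}; value = - \frac{1}{8} + \frac{\cos{\left(3 \right)}}{8} + \frac{7 \sin{\left(3 \right)}}{8}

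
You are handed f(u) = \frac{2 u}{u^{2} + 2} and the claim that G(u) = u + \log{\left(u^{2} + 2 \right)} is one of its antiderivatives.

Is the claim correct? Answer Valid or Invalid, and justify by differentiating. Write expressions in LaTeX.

d/du[G] = \frac{u^{2} + 2 u + 2}{u^{2} + 2}
d/du[G] - f(u) = 1 != 0.

Invalid: d/du[G] - f = 1, which is not 0.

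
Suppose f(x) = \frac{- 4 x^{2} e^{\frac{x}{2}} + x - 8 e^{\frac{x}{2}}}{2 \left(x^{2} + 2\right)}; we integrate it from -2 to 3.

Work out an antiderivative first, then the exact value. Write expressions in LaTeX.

Antiderivative: F(x) = - 4 e^{\frac{x}{2}} + \frac{\log{\left(\frac{3 x^{2}}{2} + 3 \right)}}{4}; value = - 4 e^{\frac{3}{2}} - \frac{\log{\left(9 \right)}}{4} + \frac{\log{\left(\frac{33}{2} \right)}}{4} + \frac{4}{e}

For F(x) to be correct the identity F'(x) - f(x) = 0 must hold.
F(x) = - 4 e^{\frac{x}{2}} + \frac{\log{\left(\frac{3 x^{2}}{2} + 3 \right)}}{4} is an antiderivative of f.
Check: d/dx[- 4 e^{\frac{x}{2}} + \frac{\log{\left(\frac{3 x^{2}}{2} + 3 \right)}}{4}] = \frac{- 4 x^{2} e^{\frac{x}{2}} + x - 8 e^{\frac{x}{2}}}{2 x^{2} + 4}, which equals f(x).
F(3) = - 4 e^{\frac{3}{2}} + \frac{\log{\left(\frac{33}{2} \right)}}{4}; F(-2) = - \frac{4}{e} + \frac{\log{\left(9 \right)}}{4}.
Integral = F(3) - F(-2) = - 4 e^{\frac{3}{2}} - \frac{\log{\left(9 \right)}}{4} + \frac{\log{\left(\frac{33}{2} \right)}}{4} + \frac{4}{e}.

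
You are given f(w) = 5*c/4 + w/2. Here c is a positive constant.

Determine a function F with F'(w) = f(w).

An antiderivative is F(w) = 5*c*w/4 + w**2/4.

Check any antiderivative F(w) by computing F'(w) and comparing it with f(w).
Check: d/dw[5*c*w/4 + w**2/4] = 5*c/4 + w/2 = f(w).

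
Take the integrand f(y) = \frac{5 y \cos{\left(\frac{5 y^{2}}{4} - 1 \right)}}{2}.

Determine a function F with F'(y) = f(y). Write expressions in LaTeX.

An antiderivative is F(y) = \sin{\left(\frac{5 y^{2}}{4} - 1 \right)}.

f matches the chain-rule pattern g'(h)*h' with inner function h(y) = \frac{5 y^{2}}{4} - 1; substituting u = h(y) collapses the integral.
Check: d/dy[\sin{\left(\frac{5 y^{2}}{4} - 1 \right)}] = \frac{5 y \cos{\left(\frac{5 y^{2}}{4} - 1 \right)}}{2} = f(y).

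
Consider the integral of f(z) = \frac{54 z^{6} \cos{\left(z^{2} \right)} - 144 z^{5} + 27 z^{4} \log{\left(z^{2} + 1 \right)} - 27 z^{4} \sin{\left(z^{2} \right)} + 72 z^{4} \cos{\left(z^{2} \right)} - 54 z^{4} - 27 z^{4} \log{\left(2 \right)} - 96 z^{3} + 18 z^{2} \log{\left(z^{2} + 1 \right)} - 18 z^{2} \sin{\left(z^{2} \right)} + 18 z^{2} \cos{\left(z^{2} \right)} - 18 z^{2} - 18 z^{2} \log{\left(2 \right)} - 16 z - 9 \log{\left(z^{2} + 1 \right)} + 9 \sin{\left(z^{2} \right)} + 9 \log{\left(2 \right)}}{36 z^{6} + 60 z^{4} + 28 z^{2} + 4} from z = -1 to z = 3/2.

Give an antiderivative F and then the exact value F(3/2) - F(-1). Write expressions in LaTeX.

For F(z) to be correct the identity F'(z) - f(z) = 0 must hold.
F(z) = - \frac{9 z \log{\left(\frac{z^{2}}{2} + \frac{1}{2} \right)}}{12 z^{2} + 4} + \frac{9 z \sin{\left(z^{2} \right)}}{12 z^{2} + 4} - 2 \log{\left(z^{2} + 1 \right)} is an antiderivative of f.
Check: d/dz[- \frac{9 z \log{\left(\frac{z^{2}}{2} + \frac{1}{2} \right)}}{12 z^{2} + 4} + \frac{9 z \sin{\left(z^{2} \right)}}{12 z^{2} + 4} - 2 \log{\left(z^{2} + 1 \right)}] = \frac{54 z^{6} \cos{\left(z^{2} \right)} - 144 z^{5} + 27 z^{4} \log{\left(z^{2} + 1 \right)} - 27 z^{4} \sin{\left(z^{2} \right)} + 72 z^{4} \cos{\left(z^{2} \right)} - 54 z^{4} - 27 z^{4} \log{\left(2 \right)} - 96 z^{3} + 18 z^{2} \log{\left(z^{2} + 1 \right)} - 18 z^{2} \sin{\left(z^{2} \right)} + 18 z^{2} \cos{\left(z^{2} \right)} - 18 z^{2} - 18 z^{2} \log{\left(2 \right)} - 16 z - 9 \log{\left(z^{2} + 1 \right)} + 9 \sin{\left(z^{2} \right)} + 9 \log{\left(2 \right)}}{36 z^{6} + 60 z^{4} + 28 z^{2} + 4} = f(z).
F(3/2) = - 2 \log{\left(\frac{13}{4} \right)} - \frac{27 \log{\left(\frac{13}{8} \right)}}{62} + \frac{27 \sin{\left(\frac{9}{4} \right)}}{62}; F(-1) = - 2 \log{\left(2 \right)} - \frac{9 \sin{\left(1 \right)}}{16}.
Integral = F(3/2) - F(-1) = - 2 \log{\left(\frac{13}{4} \right)} - \frac{27 \log{\left(\frac{13}{8} \right)}}{62} + \frac{27 \sin{\left(\frac{9}{4} \right)}}{62} + \frac{9 \sin{\left(1 \right)}}{16} + 2 \log{\left(2 \right)}.

Antiderivative: F(z) = - \frac{9 z \log{\left(\frac{z^{2}}{2} + \frac{1}{2} \right)}}{12 z^{2} + 4} + \frac{9 z \sin{\left(z^{2} \right)}}{12 z^{2} + 4} - 2 \log{\left(z^{2} + 1 \right)}; value = - 2 \log{\left(\frac{13}{4} \right)} - \frac{27 \log{\left(\frac{13}{8} \right)}}{62} + \frac{27 \sin{\left(\frac{9}{4} \right)}}{62} + \frac{9 \sin{\left(1 \right)}}{16} + 2 \log{\left(2 \right)}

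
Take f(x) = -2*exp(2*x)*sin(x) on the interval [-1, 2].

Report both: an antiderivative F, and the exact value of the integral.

Antiderivative: F(x) = -4*exp(2*x)*sin(x)/5 + 2*exp(2*x)*cos(x)/5; value = -4*exp(4)*sin(2)/5 + 2*exp(4)*cos(2)/5 - 4*exp(-2)*sin(1)/5 - 2*exp(-2)*cos(1)/5

Differentiate the proposed F(x) back; it has to land on f(x) exactly.
F(x) = -4*exp(2*x)*sin(x)/5 + 2*exp(2*x)*cos(x)/5 is an antiderivative of f.
Check: d/dx[-4*exp(2*x)*sin(x)/5 + 2*exp(2*x)*cos(x)/5] = -2*exp(2*x)*sin(x) = f(x).
F(2) = -4*exp(4)*sin(2)/5 + 2*exp(4)*cos(2)/5; F(-1) = 2*exp(-2)*cos(1)/5 + 4*exp(-2)*sin(1)/5.
Integral = F(2) - F(-1) = -4*exp(4)*sin(2)/5 + 2*exp(4)*cos(2)/5 - 4*exp(-2)*sin(1)/5 - 2*exp(-2)*cos(1)/5.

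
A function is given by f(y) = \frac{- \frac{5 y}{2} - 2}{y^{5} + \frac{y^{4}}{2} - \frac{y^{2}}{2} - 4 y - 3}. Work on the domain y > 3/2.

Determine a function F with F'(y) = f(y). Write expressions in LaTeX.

Factor the denominator (\left(y + 1\right)^{2} \left(2 y - 3\right) \left(y^{2} + 2\right)) and decompose: f = - \frac{7 y - 100}{153 \left(y^{2} + 2\right)} - \frac{184}{425 \left(2 y - 3\right)} + \frac{59}{225 \left(y + 1\right)} - \frac{1}{15 \left(y + 1\right)^{2}}; each piece integrates to a log, atan, or power term.
Check: d/dy[- \frac{92 \log{\left(y - \frac{3}{2} \right)}}{425} + \frac{59 \log{\left(y + 1 \right)}}{225} - \frac{7 \log{\left(y^{2} + 2 \right)}}{306} + \frac{50 \sqrt{2} \operatorname{atan}{\left(\frac{\sqrt{2} y}{2} \right)}}{153} + \frac{1}{15 y + 15}] = \frac{- 5 y - 4}{2 y^{5} + y^{4} - y^{2} - 8 y - 6}, which equals f(y).

An antiderivative is F(y) = - \frac{92 \log{\left(y - \frac{3}{2} \right)}}{425} + \frac{59 \log{\left(y + 1 \right)}}{225} - \frac{7 \log{\left(y^{2} + 2 \right)}}{306} + \frac{50 \sqrt{2} \operatorname{atan}{\left(\frac{\sqrt{2} y}{2} \right)}}{153} + \frac{1}{15 y + 15}.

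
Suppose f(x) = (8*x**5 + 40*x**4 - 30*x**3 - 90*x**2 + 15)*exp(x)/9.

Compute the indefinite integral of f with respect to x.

Check any antiderivative F(x) by computing F'(x) and comparing it with f(x).
Check: d/dx[8*x**5*exp(x)/9 - 10*x**3*exp(x)/3 + 5*exp(x)/3] = 8*x**5*exp(x)/9 + 40*x**4*exp(x)/9 - 10*x**3*exp(x)/3 - 10*x**2*exp(x) + 5*exp(x)/3, which equals f(x).

F(x) = 8*x**5*exp(x)/9 - 10*x**3*exp(x)/3 + 5*exp(x)/3 + C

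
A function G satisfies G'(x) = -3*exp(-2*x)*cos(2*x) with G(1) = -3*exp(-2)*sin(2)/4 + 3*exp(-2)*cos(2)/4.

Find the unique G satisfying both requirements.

Since d/dx undoes antidifferentiation here, G(x) must give back the stated G'(x).
A general antiderivative is -3*exp(-2*x)*sin(2*x)/4 + 3*exp(-2*x)*cos(2*x)/4 + C.
The condition gives C = -3*exp(-2)*sin(2)/4 + 3*exp(-2)*cos(2)/4 - (-3*exp(-2)*sin(2)/4 + 3*exp(-2)*cos(2)/4) = 0.
So G(x) = 3*(-sin(2*x) + cos(2*x))*exp(-2*x)/4.
Check: d/dx[3*(-sin(2*x) + cos(2*x))*exp(-2*x)/4] = -3*exp(-2*x)*cos(2*x) = G'(x).

G(x) = 3*(-sin(2*x) + cos(2*x))*exp(-2*x)/4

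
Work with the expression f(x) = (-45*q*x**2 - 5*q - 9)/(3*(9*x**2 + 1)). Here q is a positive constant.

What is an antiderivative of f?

An antiderivative is F(x) = (-5*q*x - 3*atan(3*x))/3.

Since d/dx undoes antidifferentiation here, F'(x) = f(x) is required of F(x).
Check: d/dx[(-5*q*x - 3*atan(3*x))/3] = (-45*q*x**2 - 5*q - 9)/(27*x**2 + 3), which equals f(x).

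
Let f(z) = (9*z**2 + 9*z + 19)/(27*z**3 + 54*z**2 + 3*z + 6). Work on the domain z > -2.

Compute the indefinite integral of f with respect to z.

A candidate is checked by its d/dz: the result must match f(z).
Check: d/dz[log(z + 2)/3 + atan(3*z)] = (9*z**2 + 9*z + 19)/(27*z**3 + 54*z**2 + 3*z + 6) = f(z).

F(z) = log(z + 2)/3 + atan(3*z) + C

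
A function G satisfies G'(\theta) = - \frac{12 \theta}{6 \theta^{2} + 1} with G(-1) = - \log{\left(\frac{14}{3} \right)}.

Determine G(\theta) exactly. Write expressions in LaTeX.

G(\theta) = - \log{\left(2 \theta^{2} + \frac{1}{3} \right)} - \log{\left(2 \right)}

The substitution u = 4 \theta^{2} + \frac{2}{3} works: G'(\theta) is exactly (dG/du)*(du/d\theta) for that inner function.
A general antiderivative is - \log{\left(4 \theta^{2} + \frac{2}{3} \right)} + C.
The condition gives C = - \log{\left(\frac{14}{3} \right)} - (- \log{\left(\frac{14}{3} \right)}) = 0.
So G(\theta) = - \log{\left(2 \theta^{2} + \frac{1}{3} \right)} - \log{\left(2 \right)}.
Check: d/d\theta[- \log{\left(2 \theta^{2} + \frac{1}{3} \right)} - \log{\left(2 \right)}] = - \frac{12 \theta}{6 \theta^{2} + 1} = G'(\theta).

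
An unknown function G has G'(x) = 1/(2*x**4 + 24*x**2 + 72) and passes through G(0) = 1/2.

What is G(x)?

G(x) = x/(24*x**2 + 144) + sqrt(6)*atan(sqrt(6)*x/6)/144 + 1/2

Differentiate the proposed G(x) back; it has to land on the given G'(x).
A general antiderivative is x/(24*x**2 + 144) + sqrt(6)*atan(sqrt(6)*x/6)/144 + C.
The condition gives C = 1/2 - (0) = 1/2.
So G(x) = x/(24*x**2 + 144) + sqrt(6)*atan(sqrt(6)*x/6)/144 + 1/2.
Check: d/dx[x/(24*x**2 + 144) + sqrt(6)*atan(sqrt(6)*x/6)/144 + 1/2] = 1/(2*x**4 + 24*x**2 + 72) = G'(x).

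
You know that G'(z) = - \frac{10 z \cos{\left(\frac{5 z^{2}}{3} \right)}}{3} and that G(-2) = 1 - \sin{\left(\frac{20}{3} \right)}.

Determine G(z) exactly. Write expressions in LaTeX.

The substitution u = \frac{5 z^{2}}{3} works: G'(z) is exactly (dG/du)*(du/dz) for that inner function.
A general antiderivative is - \sin{\left(\frac{5 z^{2}}{3} \right)} + C.
The condition gives C = 1 - \sin{\left(\frac{20}{3} \right)} - (- \sin{\left(\frac{20}{3} \right)}) = 1.
So G(z) = 1 - \sin{\left(\frac{5 z^{2}}{3} \right)}.
Check: d/dz[1 - \sin{\left(\frac{5 z^{2}}{3} \right)}] = - \frac{10 z \cos{\left(\frac{5 z^{2}}{3} \right)}}{3} = G'(z).

G(z) = 1 - \sin{\left(\frac{5 z^{2}}{3} \right)}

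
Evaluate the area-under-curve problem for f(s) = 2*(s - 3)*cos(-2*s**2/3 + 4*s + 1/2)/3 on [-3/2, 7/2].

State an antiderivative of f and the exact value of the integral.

Antiderivative: F(s) = -sin(-2*s**2/3 + 4*s + 1/2)/2; value = -sin(7)/2 - sin(19/3)/2

f matches the chain-rule pattern g'(h)*h' with inner function h(s) = -2*s**2/3 + 4*s + 1/2; substituting u = h(s) collapses the integral.
F(s) = -sin(-2*s**2/3 + 4*s + 1/2)/2 is an antiderivative of f.
Check: d/ds[-sin(-2*s**2/3 + 4*s + 1/2)/2] = 2*s*cos(-2*s**2/3 + 4*s + 1/2)/3 - 2*cos(-2*s**2/3 + 4*s + 1/2), which equals f(s).
F(7/2) = -sin(19/3)/2; F(-3/2) = sin(7)/2.
Integral = F(7/2) - F(-3/2) = -sin(7)/2 - sin(19/3)/2.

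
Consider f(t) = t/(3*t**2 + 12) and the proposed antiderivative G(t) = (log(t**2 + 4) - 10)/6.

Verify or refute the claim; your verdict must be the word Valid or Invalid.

Valid - differentiating G returns exactly f.

d/dt[G] = t/(3*t**2 + 12)
This equals f(t) exactly, so the claim holds.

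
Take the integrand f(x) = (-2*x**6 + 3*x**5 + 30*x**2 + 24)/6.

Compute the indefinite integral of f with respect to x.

F(x) = -x**7/21 + x**6/12 + 5*x**3/3 + 4*x + C

Any candidate F(x) must reproduce f(x) exactly when differentiated.
Check: d/dx[-x**7/21 + x**6/12 + 5*x**3/3 + 4*x] = -x**6/3 + x**5/2 + 5*x**2 + 4, which equals f(x).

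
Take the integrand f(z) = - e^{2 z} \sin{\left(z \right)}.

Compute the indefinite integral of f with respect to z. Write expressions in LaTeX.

A first test for any F(z): its z-derivative must equal f(z) identically.
Check: d/dz[- \frac{2 e^{2 z} \sin{\left(z \right)}}{5} + \frac{e^{2 z} \cos{\left(z \right)}}{5}] = - e^{2 z} \sin{\left(z \right)} = f(z).

F(z) = - \frac{2 e^{2 z} \sin{\left(z \right)}}{5} + \frac{e^{2 z} \cos{\left(z \right)}}{5} + C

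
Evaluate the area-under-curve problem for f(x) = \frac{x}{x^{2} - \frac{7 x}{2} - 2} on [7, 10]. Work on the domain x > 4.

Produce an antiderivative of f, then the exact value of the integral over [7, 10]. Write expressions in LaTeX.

Antiderivative: F(x) = \frac{8 \log{\left(x - 4 \right)}}{9} + \frac{\log{\left(x + \frac{1}{2} \right)}}{9}; value = - \frac{8 \log{\left(3 \right)}}{9} - \frac{\log{\left(\frac{15}{2} \right)}}{9} + \frac{\log{\left(\frac{21}{2} \right)}}{9} + \frac{8 \log{\left(6 \right)}}{9}

Factor the denominator (\left(x - 4\right) \left(2 x + 1\right)) and decompose: f = \frac{2}{9 \left(2 x + 1\right)} + \frac{8}{9 \left(x - 4\right)}; each piece integrates to a log, atan, or power term.
F(x) = \frac{8 \log{\left(x - 4 \right)}}{9} + \frac{\log{\left(x + \frac{1}{2} \right)}}{9} is an antiderivative of f.
Check: d/dx[\frac{8 \log{\left(x - 4 \right)}}{9} + \frac{\log{\left(x + \frac{1}{2} \right)}}{9}] = \frac{2 x}{2 x^{2} - 7 x - 4}, which equals f(x).
F(10) = \frac{\log{\left(\frac{21}{2} \right)}}{9} + \frac{8 \log{\left(6 \right)}}{9}; F(7) = \frac{\log{\left(\frac{15}{2} \right)}}{9} + \frac{8 \log{\left(3 \right)}}{9}.
Integral = F(10) - F(7) = - \frac{8 \log{\left(3 \right)}}{9} - \frac{\log{\left(\frac{15}{2} \right)}}{9} + \frac{\log{\left(\frac{21}{2} \right)}}{9} + \frac{8 \log{\left(6 \right)}}{9}.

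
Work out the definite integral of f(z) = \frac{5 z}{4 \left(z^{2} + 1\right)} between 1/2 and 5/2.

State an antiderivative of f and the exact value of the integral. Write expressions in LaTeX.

f matches the chain-rule pattern g'(h)*h' with inner function h(z) = z^{2} + 1; substituting u = h(z) collapses the integral.
F(z) = \frac{5 \log{\left(z^{2} + 1 \right)}}{8} is an antiderivative of f.
Check: d/dz[\frac{5 \log{\left(z^{2} + 1 \right)}}{8}] = \frac{5 z}{4 z^{2} + 4}, which equals f(z).
F(5/2) = \frac{5 \log{\left(\frac{29}{4} \right)}}{8}; F(1/2) = \frac{5 \log{\left(\frac{5}{4} \right)}}{8}.
Integral = F(5/2) - F(1/2) = - \frac{5 \log{\left(\frac{5}{4} \right)}}{8} + \frac{5 \log{\left(\frac{29}{4} \right)}}{8}.

Antiderivative: F(z) = \frac{5 \log{\left(z^{2} + 1 \right)}}{8}; value = - \frac{5 \log{\left(\frac{5}{4} \right)}}{8} + \frac{5 \log{\left(\frac{29}{4} \right)}}{8}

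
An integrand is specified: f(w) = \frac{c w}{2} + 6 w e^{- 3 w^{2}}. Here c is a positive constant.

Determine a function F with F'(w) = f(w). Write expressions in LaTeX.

The integrand splits into summands that can be handled one at a time.
Check: d/dw[\frac{\left(c w^{2} e^{3 w^{2}} - 4\right) e^{- 3 w^{2}}}{4}] = \frac{\left(c w e^{3 w^{2}} + 12 w\right) e^{- 3 w^{2}}}{2}, which equals f(w).

An antiderivative is F(w) = \frac{\left(c w^{2} e^{3 w^{2}} - 4\right) e^{- 3 w^{2}}}{4}.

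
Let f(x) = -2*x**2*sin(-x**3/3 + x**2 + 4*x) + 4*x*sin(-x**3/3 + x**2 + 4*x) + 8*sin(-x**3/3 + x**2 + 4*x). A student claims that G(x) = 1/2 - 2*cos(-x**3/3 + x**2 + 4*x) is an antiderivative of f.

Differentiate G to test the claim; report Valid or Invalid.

Valid - differentiating G returns exactly f.

d/dx[G] = -2*x**2*sin(-x**3/3 + x**2 + 4*x) + 4*x*sin(-x**3/3 + x**2 + 4*x) + 8*sin(-x**3/3 + x**2 + 4*x)
This equals f(x) exactly, so the claim holds.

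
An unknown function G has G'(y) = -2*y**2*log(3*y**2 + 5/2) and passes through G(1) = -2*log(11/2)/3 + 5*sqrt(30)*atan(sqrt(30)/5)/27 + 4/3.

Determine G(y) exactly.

Recover the given G'(y) by differentiating a candidate G(y); any mismatch rules it out.
A general antiderivative is -2*y**3*log(3*y**2 + 5/2)/3 + 4*y**3/9 - 10*y/9 + 5*sqrt(30)*atan(sqrt(30)*y/5)/27 + C.
The condition gives C = -2*log(11/2)/3 + 5*sqrt(30)*atan(sqrt(30)/5)/27 + 4/3 - (-2*log(11/2)/3 - 2/3 + 5*sqrt(30)*atan(sqrt(30)/5)/27) = 2.
So G(y) = -(18*y**3*log(3*y**2 + 5/2) - 12*y**3 + 30*y - 5*sqrt(30)*atan(sqrt(30)*y/5) - 54)/27.
Check: d/dy[-(18*y**3*log(3*y**2 + 5/2) - 12*y**3 + 30*y - 5*sqrt(30)*atan(sqrt(30)*y/5) - 54)/27] = -2*y**2*log(3*y**2 + 5/2) = G'(y).

G(y) = -(18*y**3*log(3*y**2 + 5/2) - 12*y**3 + 30*y - 5*sqrt(30)*atan(sqrt(30)*y/5) - 54)/27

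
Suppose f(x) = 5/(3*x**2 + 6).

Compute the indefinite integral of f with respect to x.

F(x) = 5*sqrt(2)*atan(sqrt(2)*x/2)/6 + C

Differentiate the proposed F(x) back; it has to land on f(x) exactly.
Check: d/dx[5*sqrt(2)*atan(sqrt(2)*x/2)/6] = 5/(3*x**2 + 6) = f(x).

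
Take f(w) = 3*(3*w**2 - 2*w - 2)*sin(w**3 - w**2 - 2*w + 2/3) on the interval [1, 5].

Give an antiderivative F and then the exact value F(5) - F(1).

The substitution u = w**3 - w**2 - 2*w + 2/3 works: f is exactly (dF/du)*(du/dw) for that inner function.
F(w) = -3*cos(w**3 - w**2 - 2*w + 2/3) is an antiderivative of f.
Check: d/dw[-3*cos(w**3 - w**2 - 2*w + 2/3)] = 9*w**2*sin(w**3 - w**2 - 2*w + 2/3) - 6*w*sin(w**3 - w**2 - 2*w + 2/3) - 6*sin(w**3 - w**2 - 2*w + 2/3), which equals f(w).
F(5) = -3*cos(272/3); F(1) = -3*cos(4/3).
Integral = F(5) - F(1) = 3*cos(4/3) - 3*cos(272/3).

Antiderivative: F(w) = -3*cos(w**3 - w**2 - 2*w + 2/3); value = 3*cos(4/3) - 3*cos(272/3)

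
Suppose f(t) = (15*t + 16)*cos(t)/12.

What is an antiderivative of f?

A first test for any F(t): its t-derivative must equal f(t) identically.
Check: d/dt[5*t*sin(t)/4 + 4*sin(t)/3 + 5*cos(t)/4] = 5*t*cos(t)/4 + 4*cos(t)/3, which equals f(t).

An antiderivative is F(t) = 5*t*sin(t)/4 + 4*sin(t)/3 + 5*cos(t)/4.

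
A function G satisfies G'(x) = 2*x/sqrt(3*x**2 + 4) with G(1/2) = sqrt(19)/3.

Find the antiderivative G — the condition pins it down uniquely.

The substitution u = 3*x**2 + 4 works: G'(x) is exactly (dG/du)*(du/dx) for that inner function.
A general antiderivative is 2*sqrt(3*x**2 + 4)/3 + C.
The condition gives C = sqrt(19)/3 - (sqrt(19)/3) = 0.
So G(x) = 2*sqrt(3*x**2 + 4)/3.
Check: d/dx[2*sqrt(3*x**2 + 4)/3] = 2*x/sqrt(3*x**2 + 4) = G'(x).

G(x) = 2*sqrt(3*x**2 + 4)/3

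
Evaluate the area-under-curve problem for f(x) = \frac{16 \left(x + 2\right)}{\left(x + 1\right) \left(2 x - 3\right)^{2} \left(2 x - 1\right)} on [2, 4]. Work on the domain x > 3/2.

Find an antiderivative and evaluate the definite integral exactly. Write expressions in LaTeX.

Factor the denominator (\left(x + 1\right) \left(2 x - 3\right)^{2} \left(2 x - 1\right)) and decompose: f = \frac{20}{3 \left(2 x - 1\right)} - \frac{156}{25 \left(2 x - 3\right)} + \frac{56}{5 \left(2 x - 3\right)^{2}} - \frac{16}{75 \left(x + 1\right)}; each piece integrates to a log, atan, or power term.
F(x) = \frac{2 \left(- 117 \left(2 x - 3\right) \log{\left(x - \frac{3}{2} \right)} + 125 \left(2 x - 3\right) \log{\left(x - \frac{1}{2} \right)} - 8 \left(2 x - 3\right) \log{\left(x + 1 \right)} - 210\right)}{75 \left(2 x - 3\right)} is an antiderivative of f.
Check: d/dx[\frac{2 \left(- 117 \left(2 x - 3\right) \log{\left(x - \frac{3}{2} \right)} + 125 \left(2 x - 3\right) \log{\left(x - \frac{1}{2} \right)} - 8 \left(2 x - 3\right) \log{\left(x + 1 \right)} - 210\right)}{75 \left(2 x - 3\right)}] = \frac{16 x + 32}{8 x^{4} - 20 x^{3} + 2 x^{2} + 21 x - 9}, which equals f(x).
F(4) = - \frac{78 \log{\left(\frac{5}{2} \right)}}{25} - \frac{28}{25} - \frac{16 \log{\left(5 \right)}}{75} + \frac{10 \log{\left(\frac{7}{2} \right)}}{3}; F(2) = - \frac{28}{5} - \frac{16 \log{\left(3 \right)}}{75} + \frac{10 \log{\left(\frac{3}{2} \right)}}{3} + \frac{78 \log{\left(2 \right)}}{25}.
Integral = F(4) - F(2) = - \frac{78 \log{\left(\frac{5}{2} \right)}}{25} - \frac{78 \log{\left(2 \right)}}{25} - \frac{10 \log{\left(\frac{3}{2} \right)}}{3} - \frac{16 \log{\left(5 \right)}}{75} + \frac{16 \log{\left(3 \right)}}{75} + \frac{10 \log{\left(\frac{7}{2} \right)}}{3} + \frac{112}{25}.

Antiderivative: F(x) = \frac{2 \left(- 117 \left(2 x - 3\right) \log{\left(x - \frac{3}{2} \right)} + 125 \left(2 x - 3\right) \log{\left(x - \frac{1}{2} \right)} - 8 \left(2 x - 3\right) \log{\left(x + 1 \right)} - 210\right)}{75 \left(2 x - 3\right)}; value = - \frac{78 \log{\left(\frac{5}{2} \right)}}{25} - \frac{78 \log{\left(2 \right)}}{25} - \frac{10 \log{\left(\frac{3}{2} \right)}}{3} - \frac{16 \log{\left(5 \right)}}{75} + \frac{16 \log{\left(3 \right)}}{75} + \frac{10 \log{\left(\frac{7}{2} \right)}}{3} + \frac{112}{25}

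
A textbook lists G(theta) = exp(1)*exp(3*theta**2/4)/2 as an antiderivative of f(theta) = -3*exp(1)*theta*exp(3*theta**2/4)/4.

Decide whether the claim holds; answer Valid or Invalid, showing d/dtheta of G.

Invalid: d/dtheta[G] - f = 3*exp(1)*theta*exp(3*theta**2/4)/2, which is not 0.

d/dtheta[G] = 3*exp(1)*theta*exp(3*theta**2/4)/4
d/dtheta[G] - f(theta) = 3*exp(1)*theta*exp(3*theta**2/4)/2 != 0.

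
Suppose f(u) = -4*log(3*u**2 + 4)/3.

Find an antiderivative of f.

Any candidate F(u) must reproduce f(u) exactly when differentiated.
Check: d/du[4*(-3*u*log(3*u**2 + 4) + 6*u - 4*sqrt(3)*atan(sqrt(3)*u/2))/9] = -4*log(3*u**2 + 4)/3 = f(u).

An antiderivative is F(u) = 4*(-3*u*log(3*u**2 + 4) + 6*u - 4*sqrt(3)*atan(sqrt(3)*u/2))/9.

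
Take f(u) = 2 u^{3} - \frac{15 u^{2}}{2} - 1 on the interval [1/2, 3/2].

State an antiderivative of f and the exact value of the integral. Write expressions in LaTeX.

Integrate term by term and add the pieces.
F(u) = \frac{u^{4}}{2} - \frac{5 u^{3}}{2} - u is an antiderivative of f.
Check: d/du[\frac{u^{4}}{2} - \frac{5 u^{3}}{2} - u] = 2 u^{3} - \frac{15 u^{2}}{2} - 1 = f(u).
F(3/2) = - \frac{237}{32}; F(1/2) = - \frac{25}{32}.
Integral = F(3/2) - F(1/2) = - \frac{53}{8}.

Antiderivative: F(u) = \frac{u^{4}}{2} - \frac{5 u^{3}}{2} - u; value = - \frac{53}{8}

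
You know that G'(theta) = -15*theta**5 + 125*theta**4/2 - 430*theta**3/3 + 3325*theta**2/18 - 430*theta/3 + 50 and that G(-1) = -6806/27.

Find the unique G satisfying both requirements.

G'(theta) matches the chain-rule pattern g'(h)*h' with inner function h(theta) = theta**2 - 5*theta/3 + 2; substituting u = h(theta) collapses the integral.
A general antiderivative is -5*(theta**2 - 5*theta/3 + 2)**3/2 + C.
The condition gives C = -6806/27 - (-6860/27) = 2.
So G(theta) = -(135*theta**6 - 675*theta**5 + 1935*theta**4 - 3325*theta**3 + 3870*theta**2 - 2700*theta + 972)/54.
Check: d/dtheta[-(135*theta**6 - 675*theta**5 + 1935*theta**4 - 3325*theta**3 + 3870*theta**2 - 2700*theta + 972)/54] = -15*theta**5 + 125*theta**4/2 - 430*theta**3/3 + 3325*theta**2/18 - 430*theta/3 + 50 = G'(theta).

G(theta) = -(135*theta**6 - 675*theta**5 + 1935*theta**4 - 3325*theta**3 + 3870*theta**2 - 2700*theta + 972)/54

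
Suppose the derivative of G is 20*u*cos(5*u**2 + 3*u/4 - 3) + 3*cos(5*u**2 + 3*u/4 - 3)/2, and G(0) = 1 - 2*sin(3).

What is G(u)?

G(u) = 2*sin(5*u**2 + 3*u/4 - 3) + 1

G'(u) matches the chain-rule pattern g'(h)*h' with inner function h(u) = 5*u**2 + 3*u/4 - 3; substituting w = h(u) collapses the integral.
A general antiderivative is 2*sin(5*u**2 + 3*u/4 - 3) + C.
The condition gives C = 1 - 2*sin(3) - (-2*sin(3)) = 1.
So G(u) = 2*sin(5*u**2 + 3*u/4 - 3) + 1.
Check: d/du[2*sin(5*u**2 + 3*u/4 - 3) + 1] = 20*u*cos(5*u**2 + 3*u/4 - 3) + 3*cos(5*u**2 + 3*u/4 - 3)/2 = G'(u).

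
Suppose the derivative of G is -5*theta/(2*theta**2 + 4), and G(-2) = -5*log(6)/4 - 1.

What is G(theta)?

G(theta) = -5*log(theta**2 + 2)/4 - 1

The substitution u = theta**2 + 2 works: G'(theta) is exactly (dG/du)*(du/dtheta) for that inner function.
A general antiderivative is -5*log(theta**2 + 2)/4 + C.
The condition gives C = -5*log(6)/4 - 1 - (-5*log(6)/4) = -1.
So G(theta) = -5*log(theta**2 + 2)/4 - 1.
Check: d/dtheta[-5*log(theta**2 + 2)/4 - 1] = -5*theta/(2*theta**2 + 4) = G'(theta).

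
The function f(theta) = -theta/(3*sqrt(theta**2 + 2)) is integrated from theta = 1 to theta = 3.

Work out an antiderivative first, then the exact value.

Antiderivative: F(theta) = -sqrt(theta**2 + 2)/3; value = -sqrt(11)/3 + sqrt(3)/3

The substitution u = theta**2 + 2 works: f is exactly (dF/du)*(du/dtheta) for that inner function.
F(theta) = -sqrt(theta**2 + 2)/3 is an antiderivative of f.
Check: d/dtheta[-sqrt(theta**2 + 2)/3] = -theta/(3*sqrt(theta**2 + 2)) = f(theta).
F(3) = -sqrt(11)/3; F(1) = -sqrt(3)/3.
Integral = F(3) - F(1) = -sqrt(11)/3 + sqrt(3)/3.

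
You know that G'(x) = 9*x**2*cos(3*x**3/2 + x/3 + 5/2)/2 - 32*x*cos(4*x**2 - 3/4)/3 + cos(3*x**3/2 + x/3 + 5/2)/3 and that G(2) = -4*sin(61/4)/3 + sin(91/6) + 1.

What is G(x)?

Integrate term by term and add the pieces.
A general antiderivative is -4*sin(4*x**2 - 3/4)/3 + sin(3*x**3/2 + x/3 + 5/2) + C.
The condition gives C = -4*sin(61/4)/3 + sin(91/6) + 1 - (-4*sin(61/4)/3 + sin(91/6)) = 1.
So G(x) = -4*sin(4*x**2 - 3/4)/3 + sin(3*x**3/2 + x/3 + 5/2) + 1.
Check: d/dx[-4*sin(4*x**2 - 3/4)/3 + sin(3*x**3/2 + x/3 + 5/2) + 1] = 9*x**2*cos(3*x**3/2 + x/3 + 5/2)/2 - 32*x*cos(4*x**2 - 3/4)/3 + cos(3*x**3/2 + x/3 + 5/2)/3 = G'(x).

G(x) = -4*sin(4*x**2 - 3/4)/3 + sin(3*x**3/2 + x/3 + 5/2) + 1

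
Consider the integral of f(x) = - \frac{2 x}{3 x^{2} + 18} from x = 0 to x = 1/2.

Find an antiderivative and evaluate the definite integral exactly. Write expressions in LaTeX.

Antiderivative: F(x) = - \frac{\log{\left(x^{2} + 6 \right)}}{3}; value = - \frac{\log{\left(\frac{25}{4} \right)}}{3} + \frac{\log{\left(6 \right)}}{3}

f matches the chain-rule pattern g'(h)*h' with inner function h(x) = x^{2} + 6; substituting u = h(x) collapses the integral.
F(x) = - \frac{\log{\left(x^{2} + 6 \right)}}{3} is an antiderivative of f.
Check: d/dx[- \frac{\log{\left(x^{2} + 6 \right)}}{3}] = - \frac{2 x}{3 x^{2} + 18} = f(x).
F(1/2) = - \frac{\log{\left(\frac{25}{4} \right)}}{3}; F(0) = - \frac{\log{\left(6 \right)}}{3}.
Integral = F(1/2) - F(0) = - \frac{\log{\left(\frac{25}{4} \right)}}{3} + \frac{\log{\left(6 \right)}}{3}.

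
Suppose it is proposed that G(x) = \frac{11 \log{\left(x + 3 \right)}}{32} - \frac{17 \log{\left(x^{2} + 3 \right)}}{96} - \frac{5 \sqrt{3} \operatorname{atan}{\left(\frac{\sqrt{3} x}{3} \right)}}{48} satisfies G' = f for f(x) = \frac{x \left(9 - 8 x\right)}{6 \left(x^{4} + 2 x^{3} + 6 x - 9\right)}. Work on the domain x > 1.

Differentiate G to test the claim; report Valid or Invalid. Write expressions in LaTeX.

Invalid: d/dx[G] - f = - \frac{1}{96 x - 96}, which is not 0.

d/dx[G] = \frac{- x^{2} - 132 x + 9}{96 x^{3} + 288 x^{2} + 288 x + 864}
d/dx[G] - f(x) = - \frac{1}{96 x - 96} != 0.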